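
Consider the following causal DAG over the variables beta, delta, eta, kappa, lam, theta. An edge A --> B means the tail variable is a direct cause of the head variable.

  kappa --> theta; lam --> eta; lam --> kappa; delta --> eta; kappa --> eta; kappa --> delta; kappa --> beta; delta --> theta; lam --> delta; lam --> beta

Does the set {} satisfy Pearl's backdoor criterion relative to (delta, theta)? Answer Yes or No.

Backdoor paths from delta to theta (paths whose first edge points into delta):
  P1: delta <- lam -> kappa -> theta
  P2: delta <- lam -> eta <- kappa -> theta
  P3: delta <- lam -> beta <- kappa -> theta
  P4: delta <- kappa -> theta
Condition 1 (no descendant of delta in the set): holds — descendants of delta are {eta, theta}; none are in {}.
Condition 2 (every backdoor path blocked by {}):
  P1: open — no interior node is in the conditioning set.
  P2: blocked at collider eta (neither it nor any descendant is in the conditioning set).
  P3: blocked at collider beta (neither it nor any descendant is in the conditioning set).
  P4: open — no interior node is in the conditioning set.
{} does not satisfy the backdoor criterion.

No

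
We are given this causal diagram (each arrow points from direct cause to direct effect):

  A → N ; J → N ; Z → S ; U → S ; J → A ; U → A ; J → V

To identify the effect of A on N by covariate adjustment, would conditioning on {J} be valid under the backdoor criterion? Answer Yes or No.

Yes

Backdoor paths from A to N (paths whose first edge points into A):
  P1: A <- J -> N
Condition 1 (no descendant of A in the set): holds — descendants of A are {N}; none are in {J}.
Condition 2 (every backdoor path blocked by {J}):
  P1: blocked at fork node J ∈ conditioning set.
{J} satisfies the backdoor criterion.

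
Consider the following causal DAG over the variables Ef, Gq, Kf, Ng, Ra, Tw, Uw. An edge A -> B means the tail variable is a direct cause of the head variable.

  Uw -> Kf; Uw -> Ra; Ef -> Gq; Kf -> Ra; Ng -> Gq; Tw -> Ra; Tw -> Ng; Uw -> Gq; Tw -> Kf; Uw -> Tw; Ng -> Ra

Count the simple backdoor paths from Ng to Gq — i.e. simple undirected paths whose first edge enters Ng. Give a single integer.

A backdoor path from Ng to Gq is any simple undirected path whose first edge points into Ng (i.e. leaves Ng via a parent).
Parents of Ng: {Tw}.
Enumerating:
  P1: Ng <- Tw <- Uw -> Gq
  P2: Ng <- Tw -> Kf <- Uw -> Gq
  P3: Ng <- Tw -> Kf -> Ra <- Uw -> Gq
  P4: Ng <- Tw -> Ra <- Uw -> Gq
  P5: Ng <- Tw -> Ra <- Kf <- Uw -> Gq
That exhausts the simple backdoor paths. Count: 5.

5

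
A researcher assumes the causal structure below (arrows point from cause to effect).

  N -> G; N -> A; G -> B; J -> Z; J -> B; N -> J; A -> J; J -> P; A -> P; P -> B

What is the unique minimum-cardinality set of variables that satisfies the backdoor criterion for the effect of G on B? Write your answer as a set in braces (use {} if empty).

Variables eligible for adjustment (non-descendants of G, excluding G and B): {A, J, N, P, Z}.
Backdoor paths from G to B:
  P1: G <- N -> A -> J -> P -> B
  P2: G <- N -> A -> J -> B
  P3: G <- N -> A -> P <- J -> B
  P4: G <- N -> A -> P -> B
  P5: G <- N -> J <- A -> P -> B
  P6: G <- N -> J -> P -> B
  P7: G <- N -> J -> B
The empty set is not sufficient: P1 (G <- N -> A -> J -> P -> B) has no collider blocking it and no conditioned non-collider, so it is open.
Try {N}:
  P1: blocked at fork node N ∈ conditioning set.
  P2: blocked at fork node N ∈ conditioning set.
  P3: blocked at fork node N ∈ conditioning set.
  P4: blocked at fork node N ∈ conditioning set.
  P5: blocked at fork node N ∈ conditioning set.
  P6: blocked at fork node N ∈ conditioning set.
  P7: blocked at fork node N ∈ conditioning set.
{N} contains no descendant of G and blocks every backdoor path.
No other singleton works — e.g. {A} leaves P6 open — so {N} is the unique smallest valid adjustment set.

{N}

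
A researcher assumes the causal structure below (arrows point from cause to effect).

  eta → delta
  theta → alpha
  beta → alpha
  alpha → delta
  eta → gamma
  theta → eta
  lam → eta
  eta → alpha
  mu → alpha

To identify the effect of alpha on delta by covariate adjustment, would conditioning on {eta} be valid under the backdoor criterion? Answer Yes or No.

Yes

Backdoor paths from alpha to delta (paths whose first edge points into alpha):
  P1: alpha <- theta -> eta -> delta
  P2: alpha <- eta -> delta
Condition 1 (no descendant of alpha in the set): holds — descendants of alpha are {delta}; none are in {eta}.
Condition 2 (every backdoor path blocked by {eta}):
  P1: blocked at chain node eta ∈ conditioning set.
  P2: blocked at fork node eta ∈ conditioning set.
{eta} satisfies the backdoor criterion.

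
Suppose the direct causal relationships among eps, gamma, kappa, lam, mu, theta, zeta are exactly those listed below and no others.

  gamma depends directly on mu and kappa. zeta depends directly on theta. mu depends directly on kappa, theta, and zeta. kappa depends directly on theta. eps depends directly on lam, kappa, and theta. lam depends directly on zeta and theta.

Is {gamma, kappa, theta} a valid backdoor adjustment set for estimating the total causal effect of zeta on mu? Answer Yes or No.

No

Backdoor paths from zeta to mu (paths whose first edge points into zeta):
  P1: zeta <- theta -> kappa -> mu
  P2: zeta <- theta -> kappa -> gamma <- mu
  P3: zeta <- theta -> mu
  P4: zeta <- theta -> lam -> eps <- kappa -> mu
  P5: zeta <- theta -> lam -> eps <- kappa -> gamma <- mu
  P6: zeta <- theta -> eps <- kappa -> mu
  P7: zeta <- theta -> eps <- kappa -> gamma <- mu
Condition 1 (no descendant of zeta in the set): FAILS — gamma is a descendant of zeta.
Condition 2 (every backdoor path blocked by {gamma, kappa, theta}):
  P1: blocked at fork node theta ∈ conditioning set.
  P2: blocked at fork node theta ∈ conditioning set.
  P3: blocked at fork node theta ∈ conditioning set.
  P4: blocked at fork node theta ∈ conditioning set.
  P5: blocked at fork node theta ∈ conditioning set.
  P6: blocked at fork node theta ∈ conditioning set.
  P7: blocked at fork node theta ∈ conditioning set.
{gamma, kappa, theta} does not satisfy the backdoor criterion.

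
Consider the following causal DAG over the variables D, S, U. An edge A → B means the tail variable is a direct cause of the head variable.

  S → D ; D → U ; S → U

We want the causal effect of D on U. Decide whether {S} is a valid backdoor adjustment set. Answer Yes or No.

Backdoor paths from D to U (paths whose first edge points into D):
  P1: D <- S -> U
Condition 1 (no descendant of D in the set): holds — descendants of D are {U}; none are in {S}.
Condition 2 (every backdoor path blocked by {S}):
  P1: blocked at fork node S ∈ conditioning set.
{S} satisfies the backdoor criterion.

Yes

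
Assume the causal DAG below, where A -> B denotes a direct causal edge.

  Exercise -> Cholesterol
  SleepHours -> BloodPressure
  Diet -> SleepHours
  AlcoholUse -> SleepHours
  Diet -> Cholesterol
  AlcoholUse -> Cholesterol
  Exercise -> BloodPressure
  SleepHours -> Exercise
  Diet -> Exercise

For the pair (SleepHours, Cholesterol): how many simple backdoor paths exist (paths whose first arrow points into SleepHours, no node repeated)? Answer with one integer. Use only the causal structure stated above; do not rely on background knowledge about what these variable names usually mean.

A backdoor path from SleepHours to Cholesterol is any simple undirected path whose first edge points into SleepHours (i.e. leaves SleepHours via a parent).
Parents of SleepHours: {AlcoholUse, Diet}.
Enumerating:
  P1: SleepHours <- AlcoholUse -> Cholesterol
  P2: SleepHours <- Diet -> Exercise -> Cholesterol
  P3: SleepHours <- Diet -> Cholesterol
That exhausts the simple backdoor paths. Count: 3.

3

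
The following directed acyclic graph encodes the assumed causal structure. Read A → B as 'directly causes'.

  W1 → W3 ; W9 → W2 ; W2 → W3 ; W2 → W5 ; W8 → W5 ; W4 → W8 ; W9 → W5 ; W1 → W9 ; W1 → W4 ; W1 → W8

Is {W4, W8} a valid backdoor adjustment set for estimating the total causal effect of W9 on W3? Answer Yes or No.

Backdoor paths from W9 to W3 (paths whose first edge points into W9):
  P1: W9 <- W1 -> W4 -> W8 -> W5 <- W2 -> W3
  P2: W9 <- W1 -> W8 -> W5 <- W2 -> W3
  P3: W9 <- W1 -> W3
Condition 1 (no descendant of W9 in the set): holds — descendants of W9 are {W2, W3, W5}; none are in {W4, W8}.
Condition 2 (every backdoor path blocked by {W4, W8}):
  P1: blocked at chain node W4 ∈ conditioning set.
  P2: blocked at chain node W8 ∈ conditioning set.
  P3: open — no interior node is in the conditioning set.
{W4, W8} does not satisfy the backdoor criterion.

No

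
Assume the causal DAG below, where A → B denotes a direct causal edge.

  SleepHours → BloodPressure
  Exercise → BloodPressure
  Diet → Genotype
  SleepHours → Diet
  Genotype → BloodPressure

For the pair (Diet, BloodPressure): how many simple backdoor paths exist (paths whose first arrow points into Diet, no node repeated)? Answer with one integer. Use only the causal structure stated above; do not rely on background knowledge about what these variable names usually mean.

A backdoor path from Diet to BloodPressure is any simple undirected path whose first edge points into Diet (i.e. leaves Diet via a parent).
Parents of Diet: {SleepHours}.
Enumerating:
  P1: Diet <- SleepHours -> BloodPressure
That exhausts the simple backdoor paths. Count: 1.

1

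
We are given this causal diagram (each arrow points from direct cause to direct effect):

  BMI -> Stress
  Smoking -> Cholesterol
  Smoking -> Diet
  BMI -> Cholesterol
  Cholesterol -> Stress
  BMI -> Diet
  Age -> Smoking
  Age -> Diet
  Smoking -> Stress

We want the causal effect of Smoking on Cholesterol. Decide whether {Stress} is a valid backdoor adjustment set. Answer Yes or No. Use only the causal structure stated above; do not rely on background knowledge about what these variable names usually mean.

Backdoor paths from Smoking to Cholesterol (paths whose first edge points into Smoking):
  P1: Smoking <- Age -> Diet <- BMI -> Cholesterol
  P2: Smoking <- Age -> Diet <- BMI -> Stress <- Cholesterol
Condition 1 (no descendant of Smoking in the set): FAILS — Stress is a descendant of Smoking.
Condition 2 (every backdoor path blocked by {Stress}):
  P1: blocked at collider Diet (neither it nor any descendant is in the conditioning set).
  P2: blocked at collider Diet (neither it nor any descendant is in the conditioning set).
{Stress} does not satisfy the backdoor criterion.

No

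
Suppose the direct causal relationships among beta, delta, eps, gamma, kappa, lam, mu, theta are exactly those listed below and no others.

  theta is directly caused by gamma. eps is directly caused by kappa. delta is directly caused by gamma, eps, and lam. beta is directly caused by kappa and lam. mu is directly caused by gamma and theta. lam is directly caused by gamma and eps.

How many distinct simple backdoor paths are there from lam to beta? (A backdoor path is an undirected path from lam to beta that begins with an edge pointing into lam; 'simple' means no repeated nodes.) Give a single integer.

A backdoor path from lam to beta is any simple undirected path whose first edge points into lam (i.e. leaves lam via a parent).
Parents of lam: {eps, gamma}.
Enumerating:
  P1: lam <- gamma -> delta <- eps <- kappa -> beta
  P2: lam <- eps <- kappa -> beta
That exhausts the simple backdoor paths. Count: 2.

2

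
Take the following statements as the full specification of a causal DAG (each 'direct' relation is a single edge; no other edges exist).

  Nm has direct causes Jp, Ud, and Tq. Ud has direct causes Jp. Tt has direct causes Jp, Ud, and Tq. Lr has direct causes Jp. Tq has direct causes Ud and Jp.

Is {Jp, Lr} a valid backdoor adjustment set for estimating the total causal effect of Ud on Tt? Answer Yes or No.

Yes

Backdoor paths from Ud to Tt (paths whose first edge points into Ud):
  P1: Ud <- Jp -> Tq -> Tt
  P2: Ud <- Jp -> Tt
  P3: Ud <- Jp -> Nm <- Tq -> Tt
Condition 1 (no descendant of Ud in the set): holds — descendants of Ud are {Nm, Tq, Tt}; none are in {Jp, Lr}.
Condition 2 (every backdoor path blocked by {Jp, Lr}):
  P1: blocked at fork node Jp ∈ conditioning set.
  P2: blocked at fork node Jp ∈ conditioning set.
  P3: blocked at fork node Jp ∈ conditioning set.
{Jp, Lr} satisfies the backdoor criterion.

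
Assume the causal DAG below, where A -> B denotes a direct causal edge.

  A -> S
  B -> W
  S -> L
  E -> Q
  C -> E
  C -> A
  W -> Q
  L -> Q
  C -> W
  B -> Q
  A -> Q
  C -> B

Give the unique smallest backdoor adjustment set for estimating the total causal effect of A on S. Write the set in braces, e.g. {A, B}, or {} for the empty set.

Variables eligible for adjustment (non-descendants of A, excluding A and S): {B, C, E, W}.
Backdoor paths from A to S:
  P1: A <- C -> E -> Q <- L <- S
  P2: A <- C -> B -> W -> Q <- L <- S
  P3: A <- C -> B -> Q <- L <- S
  P4: A <- C -> W <- B -> Q <- L <- S
  P5: A <- C -> W -> Q <- L <- S
Each backdoor path contains an unconditioned collider, so every path is already blocked with the empty conditioning set:
  P1: blocked at collider Q (neither it nor any descendant is in the conditioning set).
  P2: blocked at collider Q (neither it nor any descendant is in the conditioning set).
  P3: blocked at collider Q (neither it nor any descendant is in the conditioning set).
  P4: blocked at collider W (neither it nor any descendant is in the conditioning set).
  P5: blocked at collider Q (neither it nor any descendant is in the conditioning set).
The empty set is therefore the unique smallest valid set.

{}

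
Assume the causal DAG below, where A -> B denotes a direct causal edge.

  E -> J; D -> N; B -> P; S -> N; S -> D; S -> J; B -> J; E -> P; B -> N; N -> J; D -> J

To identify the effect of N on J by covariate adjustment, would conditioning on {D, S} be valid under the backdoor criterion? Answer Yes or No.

No

Backdoor paths from N to J (paths whose first edge points into N):
  P1: N <- B -> P <- E -> J
  P2: N <- B -> J
  P3: N <- S -> D -> J
  P4: N <- S -> J
  P5: N <- D <- S -> J
  P6: N <- D -> J
Condition 1 (no descendant of N in the set): holds — descendants of N are {J}; none are in {D, S}.
Condition 2 (every backdoor path blocked by {D, S}):
  P1: blocked at collider P (neither it nor any descendant is in the conditioning set).
  P2: open — no interior node is in the conditioning set.
  P3: blocked at fork node S ∈ conditioning set.
  P4: blocked at fork node S ∈ conditioning set.
  P5: blocked at chain node D ∈ conditioning set.
  P6: blocked at fork node D ∈ conditioning set.
{D, S} does not satisfy the backdoor criterion.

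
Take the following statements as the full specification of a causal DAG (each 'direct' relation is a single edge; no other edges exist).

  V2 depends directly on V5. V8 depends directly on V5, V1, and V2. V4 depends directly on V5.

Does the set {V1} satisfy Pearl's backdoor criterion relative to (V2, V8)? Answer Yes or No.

No

Backdoor paths from V2 to V8 (paths whose first edge points into V2):
  P1: V2 <- V5 -> V8
Condition 1 (no descendant of V2 in the set): holds — descendants of V2 are {V8}; none are in {V1}.
Condition 2 (every backdoor path blocked by {V1}):
  P1: open — no interior node is in the conditioning set.
{V1} does not satisfy the backdoor criterion.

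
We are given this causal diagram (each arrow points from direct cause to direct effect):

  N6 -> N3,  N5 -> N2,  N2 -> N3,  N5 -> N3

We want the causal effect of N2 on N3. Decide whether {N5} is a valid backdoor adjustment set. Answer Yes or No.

Backdoor paths from N2 to N3 (paths whose first edge points into N2):
  P1: N2 <- N5 -> N3
Condition 1 (no descendant of N2 in the set): holds — descendants of N2 are {N3}; none are in {N5}.
Condition 2 (every backdoor path blocked by {N5}):
  P1: blocked at fork node N5 ∈ conditioning set.
{N5} satisfies the backdoor criterion.

Yes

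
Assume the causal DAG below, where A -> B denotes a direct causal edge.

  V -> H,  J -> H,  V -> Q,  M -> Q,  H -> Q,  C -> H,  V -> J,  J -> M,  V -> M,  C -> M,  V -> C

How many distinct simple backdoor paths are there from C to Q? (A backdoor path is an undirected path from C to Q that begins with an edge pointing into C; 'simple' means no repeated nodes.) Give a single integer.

7

A backdoor path from C to Q is any simple undirected path whose first edge points into C (i.e. leaves C via a parent).
Parents of C: {V}.
Enumerating:
  P1: C <- V -> J -> H -> Q
  P2: C <- V -> J -> M -> Q
  P3: C <- V -> H <- J -> M -> Q
  P4: C <- V -> H -> Q
  P5: C <- V -> M <- J -> H -> Q
  P6: C <- V -> M -> Q
  P7: C <- V -> Q
That exhausts the simple backdoor paths. Count: 7.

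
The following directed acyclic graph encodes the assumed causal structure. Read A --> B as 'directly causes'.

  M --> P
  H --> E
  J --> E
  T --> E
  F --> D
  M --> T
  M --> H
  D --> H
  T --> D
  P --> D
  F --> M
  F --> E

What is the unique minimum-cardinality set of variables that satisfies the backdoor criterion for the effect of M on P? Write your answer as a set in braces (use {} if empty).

{}

Variables eligible for adjustment (non-descendants of M, excluding M and P): {F, J}.
Backdoor paths from M to P:
  P1: M <- F -> D <- P
  P2: M <- F -> E <- T -> D <- P
  P3: M <- F -> E <- H <- D <- P
Each backdoor path contains an unconditioned collider, so every path is already blocked with the empty conditioning set:
  P1: blocked at collider D (neither it nor any descendant is in the conditioning set).
  P2: blocked at collider E (neither it nor any descendant is in the conditioning set).
  P3: blocked at collider E (neither it nor any descendant is in the conditioning set).
The empty set is therefore the unique smallest valid set.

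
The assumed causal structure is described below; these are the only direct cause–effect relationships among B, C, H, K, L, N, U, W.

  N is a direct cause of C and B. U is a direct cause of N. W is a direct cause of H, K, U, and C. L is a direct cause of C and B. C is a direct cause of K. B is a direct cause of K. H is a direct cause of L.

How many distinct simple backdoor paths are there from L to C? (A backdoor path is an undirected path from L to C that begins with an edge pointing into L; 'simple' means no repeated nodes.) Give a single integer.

A backdoor path from L to C is any simple undirected path whose first edge points into L (i.e. leaves L via a parent).
Parents of L: {H}.
Enumerating:
  P1: L <- H <- W -> U -> N -> B -> K <- C
  P2: L <- H <- W -> U -> N -> C
  P3: L <- H <- W -> C
  P4: L <- H <- W -> K <- B <- N -> C
  P5: L <- H <- W -> K <- C
That exhausts the simple backdoor paths. Count: 5.

5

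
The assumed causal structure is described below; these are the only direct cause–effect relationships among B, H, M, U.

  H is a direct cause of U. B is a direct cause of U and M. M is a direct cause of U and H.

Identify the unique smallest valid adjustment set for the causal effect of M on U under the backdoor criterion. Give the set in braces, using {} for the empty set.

Variables eligible for adjustment (non-descendants of M, excluding M and U): {B}.
Backdoor paths from M to U:
  P1: M <- B -> U
The empty set is not sufficient: P1 (M <- B -> U) has no collider blocking it and no conditioned non-collider, so it is open.
Try {B}:
  P1: blocked at fork node B ∈ conditioning set.
{B} contains no descendant of M and blocks every backdoor path.
{B} is the unique smallest valid adjustment set.

{B}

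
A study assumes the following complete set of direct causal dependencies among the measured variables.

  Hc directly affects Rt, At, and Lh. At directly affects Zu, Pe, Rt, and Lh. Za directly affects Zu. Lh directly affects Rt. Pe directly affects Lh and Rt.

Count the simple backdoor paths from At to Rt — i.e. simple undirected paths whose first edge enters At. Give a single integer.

3

A backdoor path from At to Rt is any simple undirected path whose first edge points into At (i.e. leaves At via a parent).
Parents of At: {Hc}.
Enumerating:
  P1: At <- Hc -> Lh <- Pe -> Rt
  P2: At <- Hc -> Lh -> Rt
  P3: At <- Hc -> Rt
That exhausts the simple backdoor paths. Count: 3.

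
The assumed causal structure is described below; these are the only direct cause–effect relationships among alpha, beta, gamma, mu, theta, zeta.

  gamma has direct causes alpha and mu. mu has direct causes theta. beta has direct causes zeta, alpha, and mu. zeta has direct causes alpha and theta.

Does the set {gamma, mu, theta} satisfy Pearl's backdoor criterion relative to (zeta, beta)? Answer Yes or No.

No

Backdoor paths from zeta to beta (paths whose first edge points into zeta):
  P1: zeta <- theta -> mu -> gamma <- alpha -> beta
  P2: zeta <- theta -> mu -> beta
  P3: zeta <- alpha -> gamma <- mu -> beta
  P4: zeta <- alpha -> beta
Condition 1 (no descendant of zeta in the set): holds — descendants of zeta are {beta}; none are in {gamma, mu, theta}.
Condition 2 (every backdoor path blocked by {gamma, mu, theta}):
  P1: blocked at fork node theta ∈ conditioning set.
  P2: blocked at fork node theta ∈ conditioning set.
  P3: blocked at fork node mu ∈ conditioning set.
  P4: open — no interior node is in the conditioning set.
{gamma, mu, theta} does not satisfy the backdoor criterion.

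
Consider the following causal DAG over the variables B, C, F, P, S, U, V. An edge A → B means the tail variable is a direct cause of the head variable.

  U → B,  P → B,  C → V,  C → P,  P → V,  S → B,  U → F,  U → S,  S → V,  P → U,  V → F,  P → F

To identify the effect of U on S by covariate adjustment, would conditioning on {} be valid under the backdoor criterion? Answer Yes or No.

Backdoor paths from U to S (paths whose first edge points into U):
  P1: U <- P <- C -> V <- S
  P2: U <- P -> B <- S
  P3: U <- P -> V <- S
  P4: U <- P -> F <- V <- S
Condition 1 (no descendant of U in the set): holds — descendants of U are {B, F, S, V}; none are in {}.
Condition 2 (every backdoor path blocked by {}):
  P1: blocked at collider V (neither it nor any descendant is in the conditioning set).
  P2: blocked at collider B (neither it nor any descendant is in the conditioning set).
  P3: blocked at collider V (neither it nor any descendant is in the conditioning set).
  P4: blocked at collider F (neither it nor any descendant is in the conditioning set).
{} satisfies the backdoor criterion.

Yes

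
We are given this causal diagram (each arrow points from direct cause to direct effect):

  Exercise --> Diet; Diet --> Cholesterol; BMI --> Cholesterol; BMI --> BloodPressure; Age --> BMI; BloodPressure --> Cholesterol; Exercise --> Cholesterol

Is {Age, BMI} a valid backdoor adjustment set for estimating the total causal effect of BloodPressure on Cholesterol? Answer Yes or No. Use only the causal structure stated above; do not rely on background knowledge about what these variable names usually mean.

Yes

Backdoor paths from BloodPressure to Cholesterol (paths whose first edge points into BloodPressure):
  P1: BloodPressure <- BMI -> Cholesterol
Condition 1 (no descendant of BloodPressure in the set): holds — descendants of BloodPressure are {Cholesterol}; none are in {Age, BMI}.
Condition 2 (every backdoor path blocked by {Age, BMI}):
  P1: blocked at fork node BMI ∈ conditioning set.
{Age, BMI} satisfies the backdoor criterion.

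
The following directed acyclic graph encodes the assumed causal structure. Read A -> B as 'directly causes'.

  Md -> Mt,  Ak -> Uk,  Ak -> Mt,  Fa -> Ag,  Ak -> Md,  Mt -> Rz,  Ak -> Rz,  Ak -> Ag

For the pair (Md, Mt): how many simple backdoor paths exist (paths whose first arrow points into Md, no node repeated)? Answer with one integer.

2

A backdoor path from Md to Mt is any simple undirected path whose first edge points into Md (i.e. leaves Md via a parent).
Parents of Md: {Ak}.
Enumerating:
  P1: Md <- Ak -> Mt
  P2: Md <- Ak -> Rz <- Mt
That exhausts the simple backdoor paths. Count: 2.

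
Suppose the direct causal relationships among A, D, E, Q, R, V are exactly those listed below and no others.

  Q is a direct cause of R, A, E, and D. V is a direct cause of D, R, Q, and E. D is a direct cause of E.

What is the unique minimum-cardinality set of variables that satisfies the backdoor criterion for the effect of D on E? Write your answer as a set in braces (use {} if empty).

Variables eligible for adjustment (non-descendants of D, excluding D and E): {A, Q, R, V}.
Backdoor paths from D to E:
  P1: D <- V -> Q -> E
  P2: D <- V -> E
  P3: D <- V -> R <- Q -> E
  P4: D <- Q <- V -> E
  P5: D <- Q -> E
  P6: D <- Q -> R <- V -> E
The empty set is not sufficient: P1 (D <- V -> Q -> E) has no collider blocking it and no conditioned non-collider, so it is open.
Try {Q, V}:
  P1: blocked at fork node V ∈ conditioning set.
  P2: blocked at fork node V ∈ conditioning set.
  P3: blocked at fork node V ∈ conditioning set.
  P4: blocked at chain node Q ∈ conditioning set.
  P5: blocked at fork node Q ∈ conditioning set.
  P6: blocked at fork node Q ∈ conditioning set.
{Q, V} contains no descendant of D and blocks every backdoor path.
Every element of {Q, V} is needed (dropping Q leaves P5 open; dropping V leaves P2 open), so no proper subset is valid.
Among all size-2 subsets of the eligible variables, only {Q, V} blocks every backdoor path, so it is the unique smallest valid adjustment set.

{Q, V}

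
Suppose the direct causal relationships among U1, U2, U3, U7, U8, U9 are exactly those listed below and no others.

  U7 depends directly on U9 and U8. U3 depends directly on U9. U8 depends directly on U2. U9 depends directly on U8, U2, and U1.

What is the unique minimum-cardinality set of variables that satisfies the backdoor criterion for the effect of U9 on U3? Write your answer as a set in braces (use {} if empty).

{}

Variables eligible for adjustment (non-descendants of U9, excluding U9 and U3): {U1, U2, U8}.
Backdoor paths from U9 to U3:
  (none)
With no backdoor paths the empty set already satisfies the criterion, and it is trivially minimal.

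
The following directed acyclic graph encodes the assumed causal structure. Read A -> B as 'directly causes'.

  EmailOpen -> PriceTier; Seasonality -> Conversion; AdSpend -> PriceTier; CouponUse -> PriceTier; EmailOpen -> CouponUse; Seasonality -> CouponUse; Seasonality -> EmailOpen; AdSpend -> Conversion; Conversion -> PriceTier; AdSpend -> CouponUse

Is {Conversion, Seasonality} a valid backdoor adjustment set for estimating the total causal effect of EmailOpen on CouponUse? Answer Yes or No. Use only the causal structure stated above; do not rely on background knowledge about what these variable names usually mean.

Backdoor paths from EmailOpen to CouponUse (paths whose first edge points into EmailOpen):
  P1: EmailOpen <- Seasonality -> CouponUse
  P2: EmailOpen <- Seasonality -> Conversion <- AdSpend -> CouponUse
  P3: EmailOpen <- Seasonality -> Conversion <- AdSpend -> PriceTier <- CouponUse
  P4: EmailOpen <- Seasonality -> Conversion -> PriceTier <- AdSpend -> CouponUse
  P5: EmailOpen <- Seasonality -> Conversion -> PriceTier <- CouponUse
Condition 1 (no descendant of EmailOpen in the set): holds — descendants of EmailOpen are {CouponUse, PriceTier}; none are in {Conversion, Seasonality}.
Condition 2 (every backdoor path blocked by {Conversion, Seasonality}):
  P1: blocked at fork node Seasonality ∈ conditioning set.
  P2: blocked at fork node Seasonality ∈ conditioning set.
  P3: blocked at fork node Seasonality ∈ conditioning set.
  P4: blocked at fork node Seasonality ∈ conditioning set.
  P5: blocked at fork node Seasonality ∈ conditioning set.
{Conversion, Seasonality} satisfies the backdoor criterion.

Yes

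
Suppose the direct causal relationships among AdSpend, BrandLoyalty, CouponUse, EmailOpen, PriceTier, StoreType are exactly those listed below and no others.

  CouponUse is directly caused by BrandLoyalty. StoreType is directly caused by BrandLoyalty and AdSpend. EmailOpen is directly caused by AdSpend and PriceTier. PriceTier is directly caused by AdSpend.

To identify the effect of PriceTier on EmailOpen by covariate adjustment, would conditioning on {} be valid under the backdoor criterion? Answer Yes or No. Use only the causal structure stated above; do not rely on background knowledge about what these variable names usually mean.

No

Backdoor paths from PriceTier to EmailOpen (paths whose first edge points into PriceTier):
  P1: PriceTier <- AdSpend -> EmailOpen
Condition 1 (no descendant of PriceTier in the set): holds — descendants of PriceTier are {EmailOpen}; none are in {}.
Condition 2 (every backdoor path blocked by {}):
  P1: open — no interior node is in the conditioning set.
{} does not satisfy the backdoor criterion.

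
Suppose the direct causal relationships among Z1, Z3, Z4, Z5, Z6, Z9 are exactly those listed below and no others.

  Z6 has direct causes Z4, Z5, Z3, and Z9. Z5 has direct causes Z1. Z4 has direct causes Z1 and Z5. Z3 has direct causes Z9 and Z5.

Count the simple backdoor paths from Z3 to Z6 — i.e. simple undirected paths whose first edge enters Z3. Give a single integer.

4

A backdoor path from Z3 to Z6 is any simple undirected path whose first edge points into Z3 (i.e. leaves Z3 via a parent).
Parents of Z3: {Z5, Z9}.
Enumerating:
  P1: Z3 <- Z9 -> Z6
  P2: Z3 <- Z5 <- Z1 -> Z4 -> Z6
  P3: Z3 <- Z5 -> Z4 -> Z6
  P4: Z3 <- Z5 -> Z6
That exhausts the simple backdoor paths. Count: 4.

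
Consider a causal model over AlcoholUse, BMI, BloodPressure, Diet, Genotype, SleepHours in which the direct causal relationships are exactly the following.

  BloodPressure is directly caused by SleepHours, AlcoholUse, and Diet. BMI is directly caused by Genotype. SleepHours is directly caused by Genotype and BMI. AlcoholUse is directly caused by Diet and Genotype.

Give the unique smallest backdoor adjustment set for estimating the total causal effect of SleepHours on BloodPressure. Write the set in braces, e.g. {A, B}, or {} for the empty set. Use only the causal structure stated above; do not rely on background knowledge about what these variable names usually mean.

{Genotype}

Variables eligible for adjustment (non-descendants of SleepHours, excluding SleepHours and BloodPressure): {AlcoholUse, BMI, Diet, Genotype}.
Backdoor paths from SleepHours to BloodPressure:
  P1: SleepHours <- Genotype -> AlcoholUse <- Diet -> BloodPressure
  P2: SleepHours <- Genotype -> AlcoholUse -> BloodPressure
  P3: SleepHours <- BMI <- Genotype -> AlcoholUse <- Diet -> BloodPressure
  P4: SleepHours <- BMI <- Genotype -> AlcoholUse -> BloodPressure
The empty set is not sufficient: P2 (SleepHours <- Genotype -> AlcoholUse -> BloodPressure) has no collider blocking it and no conditioned non-collider, so it is open.
Try {Genotype}:
  P1: blocked at fork node Genotype ∈ conditioning set.
  P2: blocked at fork node Genotype ∈ conditioning set.
  P3: blocked at fork node Genotype ∈ conditioning set.
  P4: blocked at fork node Genotype ∈ conditioning set.
{Genotype} contains no descendant of SleepHours and blocks every backdoor path.
No other singleton works — e.g. {Diet} leaves P2 open — so {Genotype} is the unique smallest valid adjustment set.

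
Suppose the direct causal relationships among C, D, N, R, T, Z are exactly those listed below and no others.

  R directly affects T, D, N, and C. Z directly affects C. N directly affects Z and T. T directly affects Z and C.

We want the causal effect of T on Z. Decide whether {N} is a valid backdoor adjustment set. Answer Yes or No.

Yes

Backdoor paths from T to Z (paths whose first edge points into T):
  P1: T <- R -> N -> Z
  P2: T <- R -> C <- Z
  P3: T <- N <- R -> C <- Z
  P4: T <- N -> Z
Condition 1 (no descendant of T in the set): holds — descendants of T are {C, Z}; none are in {N}.
Condition 2 (every backdoor path blocked by {N}):
  P1: blocked at chain node N ∈ conditioning set.
  P2: blocked at collider C (neither it nor any descendant is in the conditioning set).
  P3: blocked at chain node N ∈ conditioning set.
  P4: blocked at fork node N ∈ conditioning set.
{N} satisfies the backdoor criterion.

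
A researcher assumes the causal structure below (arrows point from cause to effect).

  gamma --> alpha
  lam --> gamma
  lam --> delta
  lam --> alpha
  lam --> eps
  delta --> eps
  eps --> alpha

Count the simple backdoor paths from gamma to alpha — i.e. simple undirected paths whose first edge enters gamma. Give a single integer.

3

A backdoor path from gamma to alpha is any simple undirected path whose first edge points into gamma (i.e. leaves gamma via a parent).
Parents of gamma: {lam}.
Enumerating:
  P1: gamma <- lam -> delta -> eps -> alpha
  P2: gamma <- lam -> eps -> alpha
  P3: gamma <- lam -> alpha
That exhausts the simple backdoor paths. Count: 3.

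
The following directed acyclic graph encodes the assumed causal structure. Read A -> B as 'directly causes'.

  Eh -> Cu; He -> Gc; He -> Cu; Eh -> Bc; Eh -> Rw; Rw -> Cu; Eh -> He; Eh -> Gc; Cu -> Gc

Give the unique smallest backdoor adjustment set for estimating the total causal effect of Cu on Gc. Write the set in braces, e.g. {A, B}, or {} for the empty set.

{Eh, He}

Variables eligible for adjustment (non-descendants of Cu, excluding Cu and Gc): {Bc, Eh, He, Rw}.
Backdoor paths from Cu to Gc:
  P1: Cu <- Eh -> He -> Gc
  P2: Cu <- Eh -> Gc
  P3: Cu <- He <- Eh -> Gc
  P4: Cu <- He -> Gc
  P5: Cu <- Rw <- Eh -> He -> Gc
  P6: Cu <- Rw <- Eh -> Gc
The empty set is not sufficient: P1 (Cu <- Eh -> He -> Gc) has no collider blocking it and no conditioned non-collider, so it is open.
Try {Eh, He}:
  P1: blocked at fork node Eh ∈ conditioning set.
  P2: blocked at fork node Eh ∈ conditioning set.
  P3: blocked at chain node He ∈ conditioning set.
  P4: blocked at fork node He ∈ conditioning set.
  P5: blocked at fork node Eh ∈ conditioning set.
  P6: blocked at fork node Eh ∈ conditioning set.
{Eh, He} contains no descendant of Cu and blocks every backdoor path.
Every element of {Eh, He} is needed (dropping Eh leaves P2 open; dropping He leaves P4 open), so no proper subset is valid.
Among all size-2 subsets of the eligible variables, only {Eh, He} blocks every backdoor path, so it is the unique smallest valid adjustment set.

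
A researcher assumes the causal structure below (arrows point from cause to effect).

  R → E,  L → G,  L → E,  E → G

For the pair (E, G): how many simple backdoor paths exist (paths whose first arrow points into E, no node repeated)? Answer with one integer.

A backdoor path from E to G is any simple undirected path whose first edge points into E (i.e. leaves E via a parent).
Parents of E: {L, R}.
Enumerating:
  P1: E <- L -> G
That exhausts the simple backdoor paths. Count: 1.

1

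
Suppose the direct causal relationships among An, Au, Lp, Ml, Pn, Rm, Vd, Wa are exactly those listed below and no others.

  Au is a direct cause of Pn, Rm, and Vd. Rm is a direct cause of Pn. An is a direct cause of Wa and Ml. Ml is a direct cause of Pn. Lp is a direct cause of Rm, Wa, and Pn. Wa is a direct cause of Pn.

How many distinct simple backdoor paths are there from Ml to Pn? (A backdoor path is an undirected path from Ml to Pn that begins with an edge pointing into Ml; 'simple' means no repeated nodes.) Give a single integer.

4

A backdoor path from Ml to Pn is any simple undirected path whose first edge points into Ml (i.e. leaves Ml via a parent).
Parents of Ml: {An}.
Enumerating:
  P1: Ml <- An -> Wa <- Lp -> Rm <- Au -> Pn
  P2: Ml <- An -> Wa <- Lp -> Rm -> Pn
  P3: Ml <- An -> Wa <- Lp -> Pn
  P4: Ml <- An -> Wa -> Pn
That exhausts the simple backdoor paths. Count: 4.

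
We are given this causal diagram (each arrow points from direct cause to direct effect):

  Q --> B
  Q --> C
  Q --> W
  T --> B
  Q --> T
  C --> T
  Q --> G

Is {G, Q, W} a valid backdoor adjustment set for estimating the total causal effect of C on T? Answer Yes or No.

Backdoor paths from C to T (paths whose first edge points into C):
  P1: C <- Q -> T
  P2: C <- Q -> B <- T
Condition 1 (no descendant of C in the set): holds — descendants of C are {B, T}; none are in {G, Q, W}.
Condition 2 (every backdoor path blocked by {G, Q, W}):
  P1: blocked at fork node Q ∈ conditioning set.
  P2: blocked at fork node Q ∈ conditioning set.
{G, Q, W} satisfies the backdoor criterion.

Yes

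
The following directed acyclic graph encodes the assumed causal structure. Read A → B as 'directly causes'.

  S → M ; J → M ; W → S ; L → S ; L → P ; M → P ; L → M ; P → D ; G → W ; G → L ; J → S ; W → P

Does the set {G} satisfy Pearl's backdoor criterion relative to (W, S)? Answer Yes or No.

Backdoor paths from W to S (paths whose first edge points into W):
  P1: W <- G -> L -> S
  P2: W <- G -> L -> M <- J -> S
  P3: W <- G -> L -> M <- S
  P4: W <- G -> L -> P <- M <- J -> S
  P5: W <- G -> L -> P <- M <- S
Condition 1 (no descendant of W in the set): holds — descendants of W are {D, M, P, S}; none are in {G}.
Condition 2 (every backdoor path blocked by {G}):
  P1: blocked at fork node G ∈ conditioning set.
  P2: blocked at fork node G ∈ conditioning set.
  P3: blocked at fork node G ∈ conditioning set.
  P4: blocked at fork node G ∈ conditioning set.
  P5: blocked at fork node G ∈ conditioning set.
{G} satisfies the backdoor criterion.

Yes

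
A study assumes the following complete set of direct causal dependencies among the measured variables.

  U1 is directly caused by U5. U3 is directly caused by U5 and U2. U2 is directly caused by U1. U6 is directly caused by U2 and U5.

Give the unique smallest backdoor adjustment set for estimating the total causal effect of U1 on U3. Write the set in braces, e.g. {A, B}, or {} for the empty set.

{U5}

Variables eligible for adjustment (non-descendants of U1, excluding U1 and U3): {U5}.
Backdoor paths from U1 to U3:
  P1: U1 <- U5 -> U6 <- U2 -> U3
  P2: U1 <- U5 -> U3
The empty set is not sufficient: P2 (U1 <- U5 -> U3) has no collider blocking it and no conditioned non-collider, so it is open.
Try {U5}:
  P1: blocked at fork node U5 ∈ conditioning set.
  P2: blocked at fork node U5 ∈ conditioning set.
{U5} contains no descendant of U1 and blocks every backdoor path.
{U5} is the unique smallest valid adjustment set.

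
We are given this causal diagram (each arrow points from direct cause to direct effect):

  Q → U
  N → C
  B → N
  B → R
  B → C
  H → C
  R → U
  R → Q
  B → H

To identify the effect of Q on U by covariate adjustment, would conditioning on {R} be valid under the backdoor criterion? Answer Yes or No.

Yes

Backdoor paths from Q to U (paths whose first edge points into Q):
  P1: Q <- R -> U
Condition 1 (no descendant of Q in the set): holds — descendants of Q are {U}; none are in {R}.
Condition 2 (every backdoor path blocked by {R}):
  P1: blocked at fork node R ∈ conditioning set.
{R} satisfies the backdoor criterion.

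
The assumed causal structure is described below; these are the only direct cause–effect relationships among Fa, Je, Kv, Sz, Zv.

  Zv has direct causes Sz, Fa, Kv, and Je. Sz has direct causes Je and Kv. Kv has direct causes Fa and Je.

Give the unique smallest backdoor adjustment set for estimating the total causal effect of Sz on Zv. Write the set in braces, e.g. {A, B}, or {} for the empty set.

{Je, Kv}

Variables eligible for adjustment (non-descendants of Sz, excluding Sz and Zv): {Fa, Je, Kv}.
Backdoor paths from Sz to Zv:
  P1: Sz <- Je -> Kv <- Fa -> Zv
  P2: Sz <- Je -> Kv -> Zv
  P3: Sz <- Je -> Zv
  P4: Sz <- Kv <- Je -> Zv
  P5: Sz <- Kv <- Fa -> Zv
  P6: Sz <- Kv -> Zv
The empty set is not sufficient: P2 (Sz <- Je -> Kv -> Zv) has no collider blocking it and no conditioned non-collider, so it is open.
Try {Je, Kv}:
  P1: blocked at fork node Je ∈ conditioning set.
  P2: blocked at fork node Je ∈ conditioning set.
  P3: blocked at fork node Je ∈ conditioning set.
  P4: blocked at chain node Kv ∈ conditioning set.
  P5: blocked at chain node Kv ∈ conditioning set.
  P6: blocked at fork node Kv ∈ conditioning set.
{Je, Kv} contains no descendant of Sz and blocks every backdoor path.
Every element of {Je, Kv} is needed (dropping Je leaves P1 open; dropping Kv leaves P5 open), so no proper subset is valid.
Among all size-2 subsets of the eligible variables, only {Je, Kv} blocks every backdoor path, so it is the unique smallest valid adjustment set.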